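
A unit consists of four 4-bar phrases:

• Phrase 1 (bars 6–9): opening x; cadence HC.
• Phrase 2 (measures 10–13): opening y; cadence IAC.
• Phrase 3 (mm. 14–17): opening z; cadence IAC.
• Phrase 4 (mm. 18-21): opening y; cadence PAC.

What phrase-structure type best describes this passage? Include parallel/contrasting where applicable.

Four phrases in two halves: the first half (bars 6–13) ends with an imperfect authentic cadence, the second (measures 14–21) with a perfect authentic cadence — a large antecedent–consequent pair, i.e. a double period.
Phrase 3 begins with different material from phrase 1, making it contrasting.

contrasting double period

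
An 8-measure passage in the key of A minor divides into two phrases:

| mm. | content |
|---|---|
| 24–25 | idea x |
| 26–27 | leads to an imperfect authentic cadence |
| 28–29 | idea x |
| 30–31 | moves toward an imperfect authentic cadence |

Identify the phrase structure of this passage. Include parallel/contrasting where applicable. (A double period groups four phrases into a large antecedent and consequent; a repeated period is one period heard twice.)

repeated phrase

Both phrases have the same opening (x) and the same cadence (imperfect authentic cadence): the second is a restatement, not a consequent, so this is a repeated phrase rather than a period.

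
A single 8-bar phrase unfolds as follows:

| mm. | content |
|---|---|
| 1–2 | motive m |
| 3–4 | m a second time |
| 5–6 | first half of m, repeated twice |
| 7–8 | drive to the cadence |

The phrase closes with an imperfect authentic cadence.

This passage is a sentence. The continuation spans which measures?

measures 5–8

After the presentation (bars 1–4), the continuation covers the fragmentation through the cadence: measures 5–8.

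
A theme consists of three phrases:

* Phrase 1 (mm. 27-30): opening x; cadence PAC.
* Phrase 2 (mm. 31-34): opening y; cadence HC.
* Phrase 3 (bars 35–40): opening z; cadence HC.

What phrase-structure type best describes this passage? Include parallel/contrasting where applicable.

phrase group

The final phrase closes with a half cadence, which is not stronger than the preceding half cadence; the 3 phrases lack an overall antecedent–consequent design and so form a phrase group.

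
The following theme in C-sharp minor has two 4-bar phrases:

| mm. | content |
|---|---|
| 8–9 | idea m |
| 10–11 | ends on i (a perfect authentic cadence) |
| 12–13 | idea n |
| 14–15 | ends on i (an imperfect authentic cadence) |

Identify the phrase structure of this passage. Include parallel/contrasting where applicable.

The second phrase closes with an imperfect authentic cadence, which is not stronger than the first phrase's perfect authentic cadence; without a weak→strong cadential pair there is no antecedent–consequent relationship, so this is a phrase group rather than a period.

phrase group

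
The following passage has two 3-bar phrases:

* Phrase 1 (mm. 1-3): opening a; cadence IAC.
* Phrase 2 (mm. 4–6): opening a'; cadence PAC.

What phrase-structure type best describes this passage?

parallel period

Phrase 1 ends with an imperfect authentic cadence (weaker) and phrase 2 with a perfect authentic cadence (stronger): antecedent + consequent = a period.
The two phrases open with the same material (a / a'), so the period is parallel.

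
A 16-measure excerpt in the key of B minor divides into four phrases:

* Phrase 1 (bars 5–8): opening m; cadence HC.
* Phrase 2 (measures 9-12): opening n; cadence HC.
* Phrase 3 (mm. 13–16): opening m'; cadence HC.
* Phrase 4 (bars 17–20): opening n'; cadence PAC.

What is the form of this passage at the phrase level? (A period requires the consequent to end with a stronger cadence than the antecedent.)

Four phrases in two halves: the first half (mm. 5-12) ends with a half cadence, the second (mm. 13–20) with a perfect authentic cadence — a large antecedent–consequent pair, i.e. a double period.
Phrase 3 begins with the same material as phrase 1, making it parallel.

parallel double period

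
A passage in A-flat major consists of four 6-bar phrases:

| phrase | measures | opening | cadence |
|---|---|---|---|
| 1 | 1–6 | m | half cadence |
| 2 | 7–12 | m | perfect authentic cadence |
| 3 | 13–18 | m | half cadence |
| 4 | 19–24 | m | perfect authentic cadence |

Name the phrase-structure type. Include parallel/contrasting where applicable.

repeated period

The cadence pattern HC–PAC–HC–PAC is weak–strong twice, and phrases 3–4 restate phrases 1–2: a period heard twice, not a double period (which would end weakly at phrase 2).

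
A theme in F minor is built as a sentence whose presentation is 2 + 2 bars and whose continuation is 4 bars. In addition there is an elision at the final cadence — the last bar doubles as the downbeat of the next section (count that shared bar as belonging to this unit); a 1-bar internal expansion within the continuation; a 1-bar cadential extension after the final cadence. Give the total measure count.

Basic sentence: 2 + 2 + 4 = 8 bars.
8 (basic form) + 1 (internal expansion) + 1 (cadential extension) = 10.
The elision shares a bar with the next section but does not change this unit's count.

10 measures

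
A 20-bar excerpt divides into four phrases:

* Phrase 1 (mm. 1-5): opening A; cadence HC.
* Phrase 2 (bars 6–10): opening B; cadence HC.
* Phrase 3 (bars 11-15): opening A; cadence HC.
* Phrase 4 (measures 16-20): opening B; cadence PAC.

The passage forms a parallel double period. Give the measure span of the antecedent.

measures 1–10

In a double period the four phrases pair into a large antecedent (phrases 1–2, ending half cadence) and a large consequent (phrases 3–4, ending perfect authentic cadence). The antecedent spans bars 1–10.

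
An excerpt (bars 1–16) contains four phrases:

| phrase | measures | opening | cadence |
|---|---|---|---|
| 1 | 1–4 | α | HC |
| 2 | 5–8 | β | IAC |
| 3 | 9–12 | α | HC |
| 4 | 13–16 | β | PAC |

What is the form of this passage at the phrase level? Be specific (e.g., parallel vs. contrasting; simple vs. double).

Four phrases in two halves: the first half (measures 1-8) ends with an imperfect authentic cadence, the second (bars 9-16) with a perfect authentic cadence — a large antecedent–consequent pair, i.e. a double period.
Phrase 3 begins with the same material as phrase 1, making it parallel.

parallel double period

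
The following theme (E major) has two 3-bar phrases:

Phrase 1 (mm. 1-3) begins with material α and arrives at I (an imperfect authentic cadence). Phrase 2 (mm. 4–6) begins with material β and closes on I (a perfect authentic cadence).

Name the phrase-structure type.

Phrase 1 ends with an imperfect authentic cadence (weaker) and phrase 2 with a perfect authentic cadence (stronger): antecedent + consequent = a period.
The two phrases open with different material (α / β), so the period is contrasting.

contrasting period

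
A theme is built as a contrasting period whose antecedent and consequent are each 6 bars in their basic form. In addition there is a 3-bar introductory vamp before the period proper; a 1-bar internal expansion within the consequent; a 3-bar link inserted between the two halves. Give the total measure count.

19 measures

Basic contrasting period: 6 + 6 = 12 bars.
12 (basic form) + 3 (introduction) + 1 (internal expansion) + 3 (link) = 19.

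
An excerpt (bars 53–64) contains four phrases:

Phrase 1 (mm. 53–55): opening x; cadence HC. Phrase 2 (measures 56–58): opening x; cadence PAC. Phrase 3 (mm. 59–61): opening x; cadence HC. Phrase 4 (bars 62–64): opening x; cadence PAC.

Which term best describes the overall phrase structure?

The cadence pattern HC–PAC–HC–PAC is weak–strong twice, and phrases 3–4 restate phrases 1–2: a period heard twice, not a double period (which would end weakly at phrase 2).

repeated period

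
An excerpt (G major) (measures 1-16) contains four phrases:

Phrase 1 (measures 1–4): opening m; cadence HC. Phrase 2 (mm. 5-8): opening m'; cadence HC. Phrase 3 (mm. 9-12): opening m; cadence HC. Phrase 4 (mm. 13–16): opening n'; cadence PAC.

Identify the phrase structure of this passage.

parallel double period

Four phrases in two halves: the first half (measures 1-8) ends with a half cadence, the second (mm. 9–16) with a perfect authentic cadence — a large antecedent–consequent pair, i.e. a double period.
Phrase 3 begins with the same material as phrase 1, making it parallel.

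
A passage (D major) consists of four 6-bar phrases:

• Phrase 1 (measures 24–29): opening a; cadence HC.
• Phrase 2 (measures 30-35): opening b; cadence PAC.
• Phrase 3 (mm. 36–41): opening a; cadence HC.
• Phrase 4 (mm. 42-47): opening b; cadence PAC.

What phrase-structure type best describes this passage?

The cadence pattern HC–PAC–HC–PAC is weak–strong twice, and phrases 3–4 restate phrases 1–2: a period heard twice, not a double period (which would end weakly at phrase 2).

repeated period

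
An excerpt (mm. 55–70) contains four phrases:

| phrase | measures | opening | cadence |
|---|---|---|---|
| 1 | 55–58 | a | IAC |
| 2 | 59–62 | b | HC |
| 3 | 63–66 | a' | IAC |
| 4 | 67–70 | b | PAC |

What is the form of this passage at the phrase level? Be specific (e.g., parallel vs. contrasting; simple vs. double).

Four phrases in two halves: the first half (mm. 55-62) ends with a half cadence, the second (bars 63-70) with a perfect authentic cadence — a large antecedent–consequent pair, i.e. a double period.
Phrase 3 begins with the same material as phrase 1, making it parallel.

parallel double period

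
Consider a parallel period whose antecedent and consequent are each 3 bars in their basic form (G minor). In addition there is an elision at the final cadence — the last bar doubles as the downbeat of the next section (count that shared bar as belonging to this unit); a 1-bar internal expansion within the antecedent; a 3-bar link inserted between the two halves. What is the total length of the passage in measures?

10 measures

Basic parallel period: 3 + 3 = 6 bars.
6 (basic form) + 1 (internal expansion) + 3 (link) = 10.
The elision shares a bar with the next section but does not change this unit's count.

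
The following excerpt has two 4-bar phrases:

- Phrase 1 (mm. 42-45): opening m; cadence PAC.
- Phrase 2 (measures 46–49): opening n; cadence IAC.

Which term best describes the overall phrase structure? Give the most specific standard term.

phrase group

The second phrase closes with an imperfect authentic cadence, which is not stronger than the first phrase's perfect authentic cadence; without a weak→strong cadential pair there is no antecedent–consequent relationship, so this is a phrase group rather than a period.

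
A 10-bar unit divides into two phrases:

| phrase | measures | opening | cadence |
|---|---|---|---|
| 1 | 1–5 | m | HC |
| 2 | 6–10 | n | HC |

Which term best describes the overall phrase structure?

The second phrase closes with a half cadence, which is not stronger than the first phrase's half cadence; without a weak→strong cadential pair there is no antecedent–consequent relationship, so this is a phrase group rather than a period.

phrase group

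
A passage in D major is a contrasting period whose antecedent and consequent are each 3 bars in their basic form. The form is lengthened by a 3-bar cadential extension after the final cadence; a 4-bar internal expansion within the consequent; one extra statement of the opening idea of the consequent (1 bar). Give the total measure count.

14 measures

Basic contrasting period: 3 + 3 = 6 bars.
6 (basic form) + 3 (cadential extension) + 4 (internal expansion) + 1 (extra statement) = 14.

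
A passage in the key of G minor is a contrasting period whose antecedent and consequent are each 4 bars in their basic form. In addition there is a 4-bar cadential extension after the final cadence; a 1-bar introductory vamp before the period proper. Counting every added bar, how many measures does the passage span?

Basic contrasting period: 4 + 4 = 8 bars.
8 (basic form) + 4 (cadential extension) + 1 (introduction) = 13.

13 measures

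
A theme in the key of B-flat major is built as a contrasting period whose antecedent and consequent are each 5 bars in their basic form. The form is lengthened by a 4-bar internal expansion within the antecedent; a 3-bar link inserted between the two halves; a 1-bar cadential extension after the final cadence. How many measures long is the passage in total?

18 measures

Basic contrasting period: 5 + 5 = 10 bars.
10 (basic form) + 4 (internal expansion) + 3 (link) + 1 (cadential extension) = 18.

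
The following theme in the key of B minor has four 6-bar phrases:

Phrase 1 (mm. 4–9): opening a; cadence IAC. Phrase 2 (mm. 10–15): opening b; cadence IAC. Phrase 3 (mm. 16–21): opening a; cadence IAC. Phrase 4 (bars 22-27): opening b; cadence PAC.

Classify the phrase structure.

Four phrases in two halves: the first half (mm. 4–15) ends with an imperfect authentic cadence, the second (measures 16–27) with a perfect authentic cadence — a large antecedent–consequent pair, i.e. a double period.
Phrase 3 begins with the same material as phrase 1, making it parallel.

parallel double period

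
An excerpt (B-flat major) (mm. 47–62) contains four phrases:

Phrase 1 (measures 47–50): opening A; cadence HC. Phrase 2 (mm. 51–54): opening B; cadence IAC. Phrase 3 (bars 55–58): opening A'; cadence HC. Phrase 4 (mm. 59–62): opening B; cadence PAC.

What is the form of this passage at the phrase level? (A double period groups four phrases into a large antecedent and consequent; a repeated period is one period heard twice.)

parallel double period

Four phrases in two halves: the first half (mm. 47–54) ends with an imperfect authentic cadence, the second (measures 55-62) with a perfect authentic cadence — a large antecedent–consequent pair, i.e. a double period.
Phrase 3 begins with the same material as phrase 1, making it parallel.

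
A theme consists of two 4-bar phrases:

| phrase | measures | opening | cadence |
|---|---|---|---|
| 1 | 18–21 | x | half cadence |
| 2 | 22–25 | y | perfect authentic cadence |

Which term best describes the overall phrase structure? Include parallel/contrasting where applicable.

Phrase 1 ends with a half cadence (weaker) and phrase 2 with a perfect authentic cadence (stronger): antecedent + consequent = a period.
The two phrases open with different material (x / y), so the period is contrasting.

contrasting period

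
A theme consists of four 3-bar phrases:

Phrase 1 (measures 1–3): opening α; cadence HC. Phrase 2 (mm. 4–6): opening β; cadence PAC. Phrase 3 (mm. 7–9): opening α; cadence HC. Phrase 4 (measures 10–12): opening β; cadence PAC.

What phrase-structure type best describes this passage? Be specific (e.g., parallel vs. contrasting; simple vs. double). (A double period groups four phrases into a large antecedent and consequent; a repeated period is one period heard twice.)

repeated period

The cadence pattern HC–PAC–HC–PAC is weak–strong twice, and phrases 3–4 restate phrases 1–2: a period heard twice, not a double period (which would end weakly at phrase 2).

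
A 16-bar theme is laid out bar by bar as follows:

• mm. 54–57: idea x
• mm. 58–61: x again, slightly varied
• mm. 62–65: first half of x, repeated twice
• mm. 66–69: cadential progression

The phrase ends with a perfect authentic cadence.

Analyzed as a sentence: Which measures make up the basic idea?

The presentation of a sentence is the basic idea (measures 54-57) plus its repetition (mm. 58–61); the basic idea is therefore mm. 54–57.

measures 54–57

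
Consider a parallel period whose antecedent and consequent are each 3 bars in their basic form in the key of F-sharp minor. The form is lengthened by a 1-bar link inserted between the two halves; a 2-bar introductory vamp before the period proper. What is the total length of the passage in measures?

Basic parallel period: 3 + 3 = 6 bars.
6 (basic form) + 1 (link) + 2 (introduction) = 9.

9 measures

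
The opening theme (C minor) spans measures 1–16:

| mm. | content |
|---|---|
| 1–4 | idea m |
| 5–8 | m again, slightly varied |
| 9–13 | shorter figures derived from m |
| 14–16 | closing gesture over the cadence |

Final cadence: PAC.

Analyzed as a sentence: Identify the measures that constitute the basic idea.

measures 1–4

The presentation of a sentence is the basic idea (measures 1–4) plus its repetition (mm. 5-8); the basic idea is therefore mm. 1-4.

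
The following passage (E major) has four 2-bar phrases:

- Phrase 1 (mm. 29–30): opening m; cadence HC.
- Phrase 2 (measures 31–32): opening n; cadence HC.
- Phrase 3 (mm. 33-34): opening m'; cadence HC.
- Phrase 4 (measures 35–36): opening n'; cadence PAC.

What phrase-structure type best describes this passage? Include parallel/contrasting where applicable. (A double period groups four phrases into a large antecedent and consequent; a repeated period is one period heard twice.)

parallel double period

Four phrases in two halves: the first half (mm. 29-32) ends with a half cadence, the second (bars 33–36) with a perfect authentic cadence — a large antecedent–consequent pair, i.e. a double period.
Phrase 3 begins with the same material as phrase 1, making it parallel.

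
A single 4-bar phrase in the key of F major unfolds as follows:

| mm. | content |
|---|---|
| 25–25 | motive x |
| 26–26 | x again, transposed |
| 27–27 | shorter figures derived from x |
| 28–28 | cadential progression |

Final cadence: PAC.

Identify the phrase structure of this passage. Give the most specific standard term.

Basic idea (bar 25) + its repetition (m. 26) form the presentation; fragmentation and cadence (measures 27–28) form the continuation — the 4-bar whole is a sentence.

sentence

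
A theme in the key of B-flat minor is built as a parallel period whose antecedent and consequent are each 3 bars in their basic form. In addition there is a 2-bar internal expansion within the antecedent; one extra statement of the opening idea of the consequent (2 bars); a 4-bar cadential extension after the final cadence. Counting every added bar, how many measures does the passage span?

Basic parallel period: 3 + 3 = 6 bars.
6 (basic form) + 2 (internal expansion) + 2 (extra statement) + 4 (cadential extension) = 14.

14 measures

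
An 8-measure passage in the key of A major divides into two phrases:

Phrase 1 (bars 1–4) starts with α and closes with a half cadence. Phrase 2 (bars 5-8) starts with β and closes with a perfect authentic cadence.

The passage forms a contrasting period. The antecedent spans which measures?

The antecedent is the phrase ending with the weaker cadence (half cadence, phrase 1) and the consequent the one ending more conclusively (perfect authentic cadence, phrase 2); the antecedent is bars 1–4.

measures 1–4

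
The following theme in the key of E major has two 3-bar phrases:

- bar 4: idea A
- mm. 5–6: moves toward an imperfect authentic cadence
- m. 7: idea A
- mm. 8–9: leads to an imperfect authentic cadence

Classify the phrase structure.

repeated phrase

Both phrases have the same opening (A) and the same cadence (imperfect authentic cadence): the second is a restatement, not a consequent, so this is a repeated phrase rather than a period.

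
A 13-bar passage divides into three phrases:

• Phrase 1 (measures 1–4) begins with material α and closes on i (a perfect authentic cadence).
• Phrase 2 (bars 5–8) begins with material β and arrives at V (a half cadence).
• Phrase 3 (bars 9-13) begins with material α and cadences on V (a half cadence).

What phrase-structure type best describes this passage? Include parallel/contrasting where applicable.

The final phrase closes with a half cadence, which is not stronger than the preceding half cadence; the 3 phrases lack an overall antecedent–consequent design and so form a phrase group.

phrase group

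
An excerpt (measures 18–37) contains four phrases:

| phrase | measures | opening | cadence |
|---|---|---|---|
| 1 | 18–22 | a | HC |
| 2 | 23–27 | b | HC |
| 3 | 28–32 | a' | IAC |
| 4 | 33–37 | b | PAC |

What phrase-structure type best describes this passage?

parallel double period

Four phrases in two halves: the first half (bars 18–27) ends with a half cadence, the second (bars 28–37) with a perfect authentic cadence — a large antecedent–consequent pair, i.e. a double period.
Phrase 3 begins with the same material as phrase 1, making it parallel.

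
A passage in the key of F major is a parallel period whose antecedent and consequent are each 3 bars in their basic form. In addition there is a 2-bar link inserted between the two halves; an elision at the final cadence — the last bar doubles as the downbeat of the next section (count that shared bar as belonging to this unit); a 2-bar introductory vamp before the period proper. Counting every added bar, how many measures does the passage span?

Basic parallel period: 3 + 3 = 6 bars.
6 (basic form) + 2 (link) + 2 (introduction) = 10.
The elision shares a bar with the next section but does not change this unit's count.

10 measures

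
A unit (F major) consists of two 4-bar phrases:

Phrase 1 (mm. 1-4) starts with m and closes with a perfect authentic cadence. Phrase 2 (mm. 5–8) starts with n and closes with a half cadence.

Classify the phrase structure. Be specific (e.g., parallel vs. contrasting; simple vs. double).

The second phrase closes with a half cadence, which is not stronger than the first phrase's perfect authentic cadence; without a weak→strong cadential pair there is no antecedent–consequent relationship, so this is a phrase group rather than a period.

phrase group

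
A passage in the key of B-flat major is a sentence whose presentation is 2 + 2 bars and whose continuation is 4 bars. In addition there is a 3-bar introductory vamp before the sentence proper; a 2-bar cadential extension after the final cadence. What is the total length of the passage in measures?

Basic sentence: 2 + 2 + 4 = 8 bars.
8 (basic form) + 3 (introduction) + 2 (cadential extension) = 13.

13 measures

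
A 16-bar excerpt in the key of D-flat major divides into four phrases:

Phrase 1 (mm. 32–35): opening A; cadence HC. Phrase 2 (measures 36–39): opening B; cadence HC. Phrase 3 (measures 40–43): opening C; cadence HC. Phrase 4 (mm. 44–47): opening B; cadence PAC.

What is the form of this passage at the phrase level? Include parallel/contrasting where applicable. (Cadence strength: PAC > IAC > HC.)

Four phrases in two halves: the first half (mm. 32-39) ends with a half cadence, the second (mm. 40-47) with a perfect authentic cadence — a large antecedent–consequent pair, i.e. a double period.
Phrase 3 begins with different material from phrase 1, making it contrasting.

contrasting double period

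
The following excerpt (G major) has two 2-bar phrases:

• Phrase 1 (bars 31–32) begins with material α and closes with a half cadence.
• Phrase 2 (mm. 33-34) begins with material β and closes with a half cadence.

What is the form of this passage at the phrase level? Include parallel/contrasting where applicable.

The second phrase closes with a half cadence, which is not stronger than the first phrase's half cadence; without a weak→strong cadential pair there is no antecedent–consequent relationship, so this is a phrase group rather than a period.

phrase group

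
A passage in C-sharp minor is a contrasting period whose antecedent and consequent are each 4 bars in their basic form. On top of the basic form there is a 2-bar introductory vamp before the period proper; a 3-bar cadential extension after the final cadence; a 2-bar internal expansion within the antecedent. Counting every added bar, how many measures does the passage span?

Basic contrasting period: 4 + 4 = 8 bars.
8 (basic form) + 2 (introduction) + 3 (cadential extension) + 2 (internal expansion) = 15.

15 measures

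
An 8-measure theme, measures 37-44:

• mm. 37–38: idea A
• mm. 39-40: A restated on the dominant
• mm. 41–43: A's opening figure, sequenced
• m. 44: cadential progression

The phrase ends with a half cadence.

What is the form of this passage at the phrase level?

sentence

Basic idea (measures 37-38) + its repetition (bars 39-40) form the presentation; fragmentation and cadence (mm. 41-44) form the continuation — the 8-bar whole is a sentence.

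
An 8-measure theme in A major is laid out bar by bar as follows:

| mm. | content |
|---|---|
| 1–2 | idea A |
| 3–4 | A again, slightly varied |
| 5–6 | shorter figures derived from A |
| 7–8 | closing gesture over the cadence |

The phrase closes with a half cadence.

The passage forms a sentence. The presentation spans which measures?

measures 1–4

The presentation of a sentence is the basic idea (mm. 1-2) plus its repetition (mm. 3–4); the presentation is therefore measures 1–4.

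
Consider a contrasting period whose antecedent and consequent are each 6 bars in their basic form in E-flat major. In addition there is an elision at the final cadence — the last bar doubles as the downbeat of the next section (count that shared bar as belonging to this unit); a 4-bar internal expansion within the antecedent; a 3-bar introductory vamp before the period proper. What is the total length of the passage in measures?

19 measures

Basic contrasting period: 6 + 6 = 12 bars.
12 (basic form) + 4 (internal expansion) + 3 (introduction) = 19.
The elision shares a bar with the next section but does not change this unit's count.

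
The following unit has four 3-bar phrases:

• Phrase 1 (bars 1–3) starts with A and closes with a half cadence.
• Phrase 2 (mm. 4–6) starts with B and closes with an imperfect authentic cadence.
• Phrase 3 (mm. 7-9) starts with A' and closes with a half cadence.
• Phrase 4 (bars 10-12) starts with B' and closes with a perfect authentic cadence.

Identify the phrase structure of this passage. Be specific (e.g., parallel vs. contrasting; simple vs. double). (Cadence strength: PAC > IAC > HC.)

parallel double period

Four phrases in two halves: the first half (mm. 1–6) ends with an imperfect authentic cadence, the second (bars 7-12) with a perfect authentic cadence — a large antecedent–consequent pair, i.e. a double period.
Phrase 3 begins with the same material as phrase 1, making it parallel.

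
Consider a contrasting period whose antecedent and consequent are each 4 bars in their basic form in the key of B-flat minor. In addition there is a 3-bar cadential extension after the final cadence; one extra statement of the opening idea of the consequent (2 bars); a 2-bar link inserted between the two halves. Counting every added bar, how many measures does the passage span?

15 measures

Basic contrasting period: 4 + 4 = 8 bars.
8 (basic form) + 3 (cadential extension) + 2 (extra statement) + 2 (link) = 15.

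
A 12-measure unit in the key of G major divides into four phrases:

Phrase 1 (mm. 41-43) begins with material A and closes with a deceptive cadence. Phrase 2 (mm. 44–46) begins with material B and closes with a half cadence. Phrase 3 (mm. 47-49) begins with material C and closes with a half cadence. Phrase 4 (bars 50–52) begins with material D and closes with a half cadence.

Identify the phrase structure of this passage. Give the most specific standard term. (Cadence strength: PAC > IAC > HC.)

phrase group

Phrase 4 ends with a half cadence, no stronger than phrase 2's half cadence, so the four phrases do not form a double period; nor do phrases 3–4 duplicate 1–2, so it is not a repeated period. With no phrase reaching a conclusive cadence, the passage is a phrase group.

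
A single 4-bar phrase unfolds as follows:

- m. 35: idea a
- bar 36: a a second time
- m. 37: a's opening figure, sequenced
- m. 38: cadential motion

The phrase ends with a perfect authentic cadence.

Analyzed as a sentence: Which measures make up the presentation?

The presentation of a sentence is the basic idea (measure 35) plus its repetition (measure 36); the presentation is therefore mm. 35–36.

measures 35–36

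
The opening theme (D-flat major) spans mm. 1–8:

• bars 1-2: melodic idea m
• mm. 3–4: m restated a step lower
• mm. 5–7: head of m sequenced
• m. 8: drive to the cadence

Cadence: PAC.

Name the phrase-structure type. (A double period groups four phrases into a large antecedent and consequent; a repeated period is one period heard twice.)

Basic idea (mm. 1-2) + its repetition (bars 3-4) form the presentation; fragmentation and cadence (measures 5-8) form the continuation — the 8-bar whole is a sentence.

sentence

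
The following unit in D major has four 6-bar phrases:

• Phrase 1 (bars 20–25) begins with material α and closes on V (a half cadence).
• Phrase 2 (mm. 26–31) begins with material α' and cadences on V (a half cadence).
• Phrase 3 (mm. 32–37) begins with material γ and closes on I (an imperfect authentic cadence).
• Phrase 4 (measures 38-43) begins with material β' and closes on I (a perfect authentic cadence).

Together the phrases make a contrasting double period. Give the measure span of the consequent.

In a double period the first pair of phrases (ending half cadence) is the large antecedent and the second pair (ending perfect authentic cadence) is the large consequent; the consequent is measures 32–43.

measures 32–43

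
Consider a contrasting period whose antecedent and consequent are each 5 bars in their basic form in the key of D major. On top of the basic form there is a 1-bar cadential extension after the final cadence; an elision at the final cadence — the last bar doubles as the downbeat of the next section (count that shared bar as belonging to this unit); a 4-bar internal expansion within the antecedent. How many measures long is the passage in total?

Basic contrasting period: 5 + 5 = 10 bars.
10 (basic form) + 1 (cadential extension) + 4 (internal expansion) = 15.
The elision shares a bar with the next section but does not change this unit's count.

15 measures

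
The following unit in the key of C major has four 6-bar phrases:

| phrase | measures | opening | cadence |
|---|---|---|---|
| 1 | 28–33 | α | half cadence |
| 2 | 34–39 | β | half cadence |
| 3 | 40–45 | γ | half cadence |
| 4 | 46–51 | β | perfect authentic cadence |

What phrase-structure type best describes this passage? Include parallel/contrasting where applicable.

Four phrases in two halves: the first half (measures 28-39) ends with a half cadence, the second (bars 40–51) with a perfect authentic cadence — a large antecedent–consequent pair, i.e. a double period.
Phrase 3 begins with different material from phrase 1, making it contrasting.

contrasting double period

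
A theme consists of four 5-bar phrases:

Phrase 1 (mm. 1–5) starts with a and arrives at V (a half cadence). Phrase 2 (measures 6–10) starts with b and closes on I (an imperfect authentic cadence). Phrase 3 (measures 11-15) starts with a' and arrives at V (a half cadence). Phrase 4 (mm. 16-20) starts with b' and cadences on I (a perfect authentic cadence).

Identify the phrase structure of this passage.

parallel double period

Four phrases in two halves: the first half (mm. 1-10) ends with an imperfect authentic cadence, the second (mm. 11-20) with a perfect authentic cadence — a large antecedent–consequent pair, i.e. a double period.
Phrase 3 begins with the same material as phrase 1, making it parallel.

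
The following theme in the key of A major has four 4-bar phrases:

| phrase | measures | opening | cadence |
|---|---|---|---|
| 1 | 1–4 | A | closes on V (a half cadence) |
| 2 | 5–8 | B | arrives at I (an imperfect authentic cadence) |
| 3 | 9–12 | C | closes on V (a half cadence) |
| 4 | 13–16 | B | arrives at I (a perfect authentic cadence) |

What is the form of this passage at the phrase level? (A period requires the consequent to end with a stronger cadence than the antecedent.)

Four phrases in two halves: the first half (bars 1-8) ends with an imperfect authentic cadence, the second (measures 9–16) with a perfect authentic cadence — a large antecedent–consequent pair, i.e. a double period.
Phrase 3 begins with different material from phrase 1, making it contrasting.

contrasting double period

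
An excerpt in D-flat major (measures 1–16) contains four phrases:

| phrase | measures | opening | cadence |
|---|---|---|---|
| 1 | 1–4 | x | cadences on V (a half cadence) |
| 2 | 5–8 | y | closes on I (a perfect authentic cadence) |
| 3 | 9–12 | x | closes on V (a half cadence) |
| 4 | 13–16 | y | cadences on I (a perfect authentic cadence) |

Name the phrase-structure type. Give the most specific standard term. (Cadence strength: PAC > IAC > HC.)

repeated period

The cadence pattern HC–PAC–HC–PAC is weak–strong twice, and phrases 3–4 restate phrases 1–2: a period heard twice, not a double period (which would end weakly at phrase 2).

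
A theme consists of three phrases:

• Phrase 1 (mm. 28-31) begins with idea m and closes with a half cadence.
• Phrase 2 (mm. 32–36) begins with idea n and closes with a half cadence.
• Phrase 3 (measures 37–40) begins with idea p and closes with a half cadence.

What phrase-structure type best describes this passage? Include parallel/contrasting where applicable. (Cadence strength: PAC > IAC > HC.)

phrase group

The final phrase closes with a half cadence, which is not stronger than the preceding half cadence; the 3 phrases lack an overall antecedent–consequent design and so form a phrase group.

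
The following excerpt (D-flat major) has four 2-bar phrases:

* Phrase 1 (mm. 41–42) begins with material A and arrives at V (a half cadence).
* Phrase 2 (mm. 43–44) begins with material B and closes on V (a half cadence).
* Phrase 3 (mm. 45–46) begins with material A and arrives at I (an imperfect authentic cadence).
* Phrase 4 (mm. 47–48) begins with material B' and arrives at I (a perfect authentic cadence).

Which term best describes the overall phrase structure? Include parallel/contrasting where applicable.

parallel double period

Four phrases in two halves: the first half (bars 41–44) ends with a half cadence, the second (bars 45-48) with a perfect authentic cadence — a large antecedent–consequent pair, i.e. a double period.
Phrase 3 begins with the same material as phrase 1, making it parallel.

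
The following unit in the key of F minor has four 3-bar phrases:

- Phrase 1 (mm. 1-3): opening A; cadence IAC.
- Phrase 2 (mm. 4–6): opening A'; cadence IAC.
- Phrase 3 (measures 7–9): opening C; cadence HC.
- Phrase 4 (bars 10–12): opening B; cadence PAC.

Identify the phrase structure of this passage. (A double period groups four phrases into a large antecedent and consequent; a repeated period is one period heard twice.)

Four phrases in two halves: the first half (mm. 1–6) ends with an imperfect authentic cadence, the second (mm. 7–12) with a perfect authentic cadence — a large antecedent–consequent pair, i.e. a double period.
Phrase 3 begins with different material from phrase 1, making it contrasting.

contrasting double period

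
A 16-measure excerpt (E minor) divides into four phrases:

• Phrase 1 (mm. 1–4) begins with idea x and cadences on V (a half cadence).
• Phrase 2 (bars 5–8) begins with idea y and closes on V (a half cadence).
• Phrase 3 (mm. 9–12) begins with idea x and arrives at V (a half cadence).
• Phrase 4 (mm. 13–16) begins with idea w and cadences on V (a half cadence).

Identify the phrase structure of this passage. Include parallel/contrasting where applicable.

phrase group

Phrase 4 ends with a half cadence, no stronger than phrase 2's half cadence, so the four phrases do not form a double period; nor do phrases 3–4 duplicate 1–2, so it is not a repeated period. With no phrase reaching a conclusive cadence, the passage is a phrase group.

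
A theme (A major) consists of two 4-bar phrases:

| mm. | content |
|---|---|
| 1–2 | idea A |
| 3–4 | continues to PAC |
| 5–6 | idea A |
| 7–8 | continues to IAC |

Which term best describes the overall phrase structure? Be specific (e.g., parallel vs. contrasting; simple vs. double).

phrase group

The second phrase closes with an imperfect authentic cadence, which is not stronger than the first phrase's perfect authentic cadence; without a weak→strong cadential pair there is no antecedent–consequent relationship, so this is a phrase group rather than a period.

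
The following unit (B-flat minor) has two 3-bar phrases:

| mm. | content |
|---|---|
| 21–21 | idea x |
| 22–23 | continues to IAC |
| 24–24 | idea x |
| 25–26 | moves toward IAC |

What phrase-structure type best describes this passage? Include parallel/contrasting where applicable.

Both phrases have the same opening (x) and the same cadence (imperfect authentic cadence): the second is a restatement, not a consequent, so this is a repeated phrase rather than a period.

repeated phrase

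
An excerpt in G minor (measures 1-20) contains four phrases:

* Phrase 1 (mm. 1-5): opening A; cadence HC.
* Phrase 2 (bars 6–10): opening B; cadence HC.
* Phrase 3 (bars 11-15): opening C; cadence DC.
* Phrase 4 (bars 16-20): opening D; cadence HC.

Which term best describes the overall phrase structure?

Phrase 4 ends with a half cadence, no stronger than phrase 2's half cadence, so the four phrases do not form a double period; nor do phrases 3–4 duplicate 1–2, so it is not a repeated period. With no phrase reaching a conclusive cadence, the passage is a phrase group.

phrase group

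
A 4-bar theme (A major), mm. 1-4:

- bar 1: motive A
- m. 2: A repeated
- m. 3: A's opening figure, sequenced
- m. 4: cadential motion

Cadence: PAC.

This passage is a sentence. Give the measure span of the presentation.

measures 1–2

The presentation of a sentence is the basic idea (measure 1) plus its repetition (bar 2); the presentation is therefore mm. 1–2.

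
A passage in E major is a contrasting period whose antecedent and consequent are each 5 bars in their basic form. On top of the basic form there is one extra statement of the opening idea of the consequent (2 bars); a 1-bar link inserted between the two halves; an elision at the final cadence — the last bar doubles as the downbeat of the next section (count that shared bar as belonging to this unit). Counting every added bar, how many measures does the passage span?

13 measures

Basic contrasting period: 5 + 5 = 10 bars.
10 (basic form) + 2 (extra statement) + 1 (link) = 13.
The elision shares a bar with the next section but does not change this unit's count.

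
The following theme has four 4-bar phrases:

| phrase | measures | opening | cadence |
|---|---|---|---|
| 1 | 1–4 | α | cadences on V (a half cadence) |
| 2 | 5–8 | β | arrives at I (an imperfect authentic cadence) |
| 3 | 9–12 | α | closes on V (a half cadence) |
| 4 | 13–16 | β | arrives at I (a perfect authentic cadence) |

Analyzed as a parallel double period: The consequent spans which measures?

In a double period the four phrases pair into a large antecedent (phrases 1–2, ending imperfect authentic cadence) and a large consequent (phrases 3–4, ending perfect authentic cadence). The consequent spans bars 9–16.

measures 9–16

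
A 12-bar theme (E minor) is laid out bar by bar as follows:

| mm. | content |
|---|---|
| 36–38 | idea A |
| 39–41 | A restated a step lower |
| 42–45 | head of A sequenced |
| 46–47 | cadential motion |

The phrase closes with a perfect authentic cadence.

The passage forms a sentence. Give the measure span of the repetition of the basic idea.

measures 39–41

The presentation of a sentence is the basic idea (bars 36–38) plus its repetition (bars 39–41); the repetition of the basic idea is therefore mm. 39–41.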